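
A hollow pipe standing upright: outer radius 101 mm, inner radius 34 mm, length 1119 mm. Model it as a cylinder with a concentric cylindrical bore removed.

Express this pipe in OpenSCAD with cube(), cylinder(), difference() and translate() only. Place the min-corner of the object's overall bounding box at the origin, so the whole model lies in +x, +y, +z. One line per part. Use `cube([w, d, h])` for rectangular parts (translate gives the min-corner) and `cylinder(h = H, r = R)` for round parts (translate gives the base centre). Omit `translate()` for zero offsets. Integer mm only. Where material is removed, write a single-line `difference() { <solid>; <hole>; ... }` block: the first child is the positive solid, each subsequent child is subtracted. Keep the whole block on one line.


difference() { translate([101, 101, 0]) cylinder(h = 1119, r = 101); translate([101, 101, 0]) cylinder(h = 1119, r = 34); }


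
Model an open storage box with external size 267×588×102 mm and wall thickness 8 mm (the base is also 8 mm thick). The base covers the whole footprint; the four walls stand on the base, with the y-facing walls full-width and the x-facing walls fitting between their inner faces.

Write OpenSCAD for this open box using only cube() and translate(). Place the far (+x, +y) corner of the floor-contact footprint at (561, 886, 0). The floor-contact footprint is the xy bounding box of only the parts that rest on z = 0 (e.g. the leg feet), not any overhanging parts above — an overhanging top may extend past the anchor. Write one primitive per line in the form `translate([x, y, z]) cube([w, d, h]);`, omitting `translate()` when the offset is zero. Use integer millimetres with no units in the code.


translate([294, 298, 0]) cube([267, 588, 8]);
translate([294, 298, 8]) cube([267, 8, 94]);
translate([294, 878, 8]) cube([267, 8, 94]);
translate([294, 306, 8]) cube([8, 572, 94]);
translate([553, 306, 8]) cube([8, 572, 94]);


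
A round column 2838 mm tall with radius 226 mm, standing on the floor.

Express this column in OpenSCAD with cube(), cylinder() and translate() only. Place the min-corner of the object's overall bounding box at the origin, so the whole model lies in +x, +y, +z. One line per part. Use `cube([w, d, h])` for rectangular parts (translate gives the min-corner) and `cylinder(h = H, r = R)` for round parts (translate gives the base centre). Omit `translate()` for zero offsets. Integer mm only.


translate([226, 226, 0]) cylinder(h = 2838, r = 226);


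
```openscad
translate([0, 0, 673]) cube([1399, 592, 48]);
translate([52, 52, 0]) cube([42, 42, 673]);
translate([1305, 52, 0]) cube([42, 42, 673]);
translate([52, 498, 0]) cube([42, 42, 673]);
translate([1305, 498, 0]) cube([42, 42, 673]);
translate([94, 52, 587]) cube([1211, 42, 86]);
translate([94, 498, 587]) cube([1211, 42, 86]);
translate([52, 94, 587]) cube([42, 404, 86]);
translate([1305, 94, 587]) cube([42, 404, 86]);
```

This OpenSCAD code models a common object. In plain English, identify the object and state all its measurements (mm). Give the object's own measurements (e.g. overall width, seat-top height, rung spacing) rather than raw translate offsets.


A table: top 1399 mm (x) × 592 mm (y), 48 mm thick, upper face at z = 721 mm, on four 42×42 mm square legs, each inset 52 mm from the nearest pair of top edges from z = 0 to the bottom of the top. Four apron rails, 42 mm thick and 86 mm tall, run between adjacent legs with their top edges flush with the underside of the top and their outer faces flush with the legs' outer faces.


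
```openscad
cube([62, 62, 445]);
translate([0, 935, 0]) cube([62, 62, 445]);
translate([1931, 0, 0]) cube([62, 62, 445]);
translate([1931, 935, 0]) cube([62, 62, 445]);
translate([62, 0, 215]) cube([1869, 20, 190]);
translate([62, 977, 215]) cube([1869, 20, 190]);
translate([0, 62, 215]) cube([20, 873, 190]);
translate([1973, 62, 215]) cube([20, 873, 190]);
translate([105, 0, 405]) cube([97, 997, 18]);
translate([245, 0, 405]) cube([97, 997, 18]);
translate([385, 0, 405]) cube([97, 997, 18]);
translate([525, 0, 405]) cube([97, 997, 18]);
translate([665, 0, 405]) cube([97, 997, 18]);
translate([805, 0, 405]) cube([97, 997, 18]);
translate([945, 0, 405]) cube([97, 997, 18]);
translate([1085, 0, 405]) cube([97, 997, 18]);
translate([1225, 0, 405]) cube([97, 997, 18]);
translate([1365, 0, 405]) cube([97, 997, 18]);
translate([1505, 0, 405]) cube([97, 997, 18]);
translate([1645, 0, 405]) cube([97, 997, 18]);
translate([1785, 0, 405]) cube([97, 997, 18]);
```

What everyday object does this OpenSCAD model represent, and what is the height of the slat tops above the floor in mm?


A bed frame. The slat-top height is 423 mm.

Four posts, four rails, and a row of slats — a bed frame. Slats sit on the rails at z = 215 + 190 = 405; with slat thickness 18, the top is 423 mm.


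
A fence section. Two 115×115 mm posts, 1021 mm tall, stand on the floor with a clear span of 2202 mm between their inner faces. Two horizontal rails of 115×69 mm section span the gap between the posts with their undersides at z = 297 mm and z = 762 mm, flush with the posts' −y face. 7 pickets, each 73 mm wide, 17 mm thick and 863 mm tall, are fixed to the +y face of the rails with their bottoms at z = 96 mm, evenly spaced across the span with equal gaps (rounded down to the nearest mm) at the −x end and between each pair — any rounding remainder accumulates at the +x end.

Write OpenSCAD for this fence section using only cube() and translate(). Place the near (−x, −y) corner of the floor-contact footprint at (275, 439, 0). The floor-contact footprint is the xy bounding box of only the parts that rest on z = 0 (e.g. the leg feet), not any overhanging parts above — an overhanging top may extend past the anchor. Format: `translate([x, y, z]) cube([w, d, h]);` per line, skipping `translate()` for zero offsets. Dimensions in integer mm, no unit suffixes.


translate([275, 439, 0]) cube([115, 115, 1021]);
translate([2592, 439, 0]) cube([115, 115, 1021]);
translate([390, 439, 297]) cube([2202, 115, 69]);
translate([390, 439, 762]) cube([2202, 115, 69]);
translate([601, 554, 96]) cube([73, 17, 863]);
translate([885, 554, 96]) cube([73, 17, 863]);
translate([1169, 554, 96]) cube([73, 17, 863]);
translate([1453, 554, 96]) cube([73, 17, 863]);
translate([1737, 554, 96]) cube([73, 17, 863]);
translate([2021, 554, 96]) cube([73, 17, 863]);
translate([2305, 554, 96]) cube([73, 17, 863]);


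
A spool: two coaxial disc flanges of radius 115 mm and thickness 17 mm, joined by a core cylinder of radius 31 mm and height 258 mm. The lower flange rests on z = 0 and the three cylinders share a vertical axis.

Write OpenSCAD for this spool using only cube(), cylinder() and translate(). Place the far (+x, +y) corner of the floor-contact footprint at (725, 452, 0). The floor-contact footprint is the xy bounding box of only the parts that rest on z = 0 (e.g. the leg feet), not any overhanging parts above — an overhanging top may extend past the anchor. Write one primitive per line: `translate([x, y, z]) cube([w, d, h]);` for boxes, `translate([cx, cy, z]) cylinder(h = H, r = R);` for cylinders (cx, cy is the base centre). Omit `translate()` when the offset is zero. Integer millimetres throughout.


translate([610, 337, 0]) cylinder(h = 17, r = 115);
translate([610, 337, 17]) cylinder(h = 258, r = 31);
translate([610, 337, 275]) cylinder(h = 17, r = 115);


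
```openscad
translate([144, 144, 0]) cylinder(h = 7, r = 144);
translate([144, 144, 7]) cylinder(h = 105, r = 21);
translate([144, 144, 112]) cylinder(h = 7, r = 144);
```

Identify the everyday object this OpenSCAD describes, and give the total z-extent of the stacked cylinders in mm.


A spool. The overall height is 119 mm.

Three coaxial cylinders, large–small–large — a spool. Two 7 mm flanges and a 105 mm core give 7 + 105 + 7 = 119 mm.


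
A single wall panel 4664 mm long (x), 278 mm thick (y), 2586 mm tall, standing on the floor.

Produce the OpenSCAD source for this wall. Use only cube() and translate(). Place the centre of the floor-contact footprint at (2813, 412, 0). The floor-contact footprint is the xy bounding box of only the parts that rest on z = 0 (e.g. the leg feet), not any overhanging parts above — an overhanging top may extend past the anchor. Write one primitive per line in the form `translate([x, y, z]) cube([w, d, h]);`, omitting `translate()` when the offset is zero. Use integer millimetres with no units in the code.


translate([481, 273, 0]) cube([4664, 278, 2586]);


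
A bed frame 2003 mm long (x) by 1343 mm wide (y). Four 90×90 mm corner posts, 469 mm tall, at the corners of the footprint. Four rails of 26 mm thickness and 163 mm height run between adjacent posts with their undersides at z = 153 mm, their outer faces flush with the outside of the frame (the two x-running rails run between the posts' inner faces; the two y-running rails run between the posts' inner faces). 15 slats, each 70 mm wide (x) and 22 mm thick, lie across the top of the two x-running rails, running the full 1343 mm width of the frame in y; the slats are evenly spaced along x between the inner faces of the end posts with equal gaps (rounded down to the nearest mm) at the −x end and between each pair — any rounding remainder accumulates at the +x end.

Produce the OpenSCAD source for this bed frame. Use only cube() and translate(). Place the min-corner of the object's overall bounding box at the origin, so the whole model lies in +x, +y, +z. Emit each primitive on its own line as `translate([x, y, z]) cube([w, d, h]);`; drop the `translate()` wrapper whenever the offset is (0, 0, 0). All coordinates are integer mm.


cube([90, 90, 469]);
translate([0, 1253, 0]) cube([90, 90, 469]);
translate([1913, 0, 0]) cube([90, 90, 469]);
translate([1913, 1253, 0]) cube([90, 90, 469]);
translate([90, 0, 153]) cube([1823, 26, 163]);
translate([90, 1317, 153]) cube([1823, 26, 163]);
translate([0, 90, 153]) cube([26, 1163, 163]);
translate([1977, 90, 153]) cube([26, 1163, 163]);
translate([138, 0, 316]) cube([70, 1343, 22]);
translate([256, 0, 316]) cube([70, 1343, 22]);
translate([374, 0, 316]) cube([70, 1343, 22]);
translate([492, 0, 316]) cube([70, 1343, 22]);
translate([610, 0, 316]) cube([70, 1343, 22]);
translate([728, 0, 316]) cube([70, 1343, 22]);
translate([846, 0, 316]) cube([70, 1343, 22]);
translate([964, 0, 316]) cube([70, 1343, 22]);
translate([1082, 0, 316]) cube([70, 1343, 22]);
translate([1200, 0, 316]) cube([70, 1343, 22]);
translate([1318, 0, 316]) cube([70, 1343, 22]);
translate([1436, 0, 316]) cube([70, 1343, 22]);
translate([1554, 0, 316]) cube([70, 1343, 22]);
translate([1672, 0, 316]) cube([70, 1343, 22]);
translate([1790, 0, 316]) cube([70, 1343, 22]);


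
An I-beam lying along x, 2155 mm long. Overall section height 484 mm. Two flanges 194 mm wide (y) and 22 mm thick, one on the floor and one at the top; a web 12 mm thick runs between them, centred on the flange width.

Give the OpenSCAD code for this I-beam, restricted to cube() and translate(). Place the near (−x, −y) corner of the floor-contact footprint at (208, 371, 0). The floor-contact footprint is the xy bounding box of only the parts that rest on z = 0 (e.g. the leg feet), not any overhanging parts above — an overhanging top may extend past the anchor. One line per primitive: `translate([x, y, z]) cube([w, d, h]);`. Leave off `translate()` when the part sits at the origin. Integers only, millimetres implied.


translate([208, 371, 0]) cube([2155, 194, 22]);
translate([208, 462, 22]) cube([2155, 12, 440]);
translate([208, 371, 462]) cube([2155, 194, 22]);


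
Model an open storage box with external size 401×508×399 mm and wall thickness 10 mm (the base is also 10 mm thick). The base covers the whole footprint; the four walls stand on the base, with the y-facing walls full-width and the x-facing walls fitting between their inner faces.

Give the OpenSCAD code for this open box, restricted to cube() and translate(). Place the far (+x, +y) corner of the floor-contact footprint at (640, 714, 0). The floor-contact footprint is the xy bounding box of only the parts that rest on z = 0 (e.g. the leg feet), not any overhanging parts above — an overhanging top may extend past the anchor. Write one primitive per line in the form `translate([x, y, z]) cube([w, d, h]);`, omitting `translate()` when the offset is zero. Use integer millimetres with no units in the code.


translate([239, 206, 0]) cube([401, 508, 10]);
translate([239, 206, 10]) cube([401, 10, 389]);
translate([239, 704, 10]) cube([401, 10, 389]);
translate([239, 216, 10]) cube([10, 488, 389]);
translate([630, 216, 10]) cube([10, 488, 389]);


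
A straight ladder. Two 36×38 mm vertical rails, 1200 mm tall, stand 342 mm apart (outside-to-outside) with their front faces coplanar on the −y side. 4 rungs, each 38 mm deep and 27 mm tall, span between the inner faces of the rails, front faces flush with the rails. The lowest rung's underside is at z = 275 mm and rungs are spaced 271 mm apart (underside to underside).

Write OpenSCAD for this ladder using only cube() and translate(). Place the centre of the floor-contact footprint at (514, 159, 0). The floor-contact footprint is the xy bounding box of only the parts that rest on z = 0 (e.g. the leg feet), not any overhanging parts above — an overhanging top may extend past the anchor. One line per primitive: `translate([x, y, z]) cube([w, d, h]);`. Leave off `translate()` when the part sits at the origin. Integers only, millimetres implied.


// rung span = 342 - 2*36 = 270
// rung[k] z = 275 + k*271
translate([343, 140, 0]) cube([36, 38, 1200]);
translate([649, 140, 0]) cube([36, 38, 1200]);
translate([379, 140, 275]) cube([270, 38, 27]);
translate([379, 140, 546]) cube([270, 38, 27]);
translate([379, 140, 817]) cube([270, 38, 27]);
translate([379, 140, 1088]) cube([270, 38, 27]);


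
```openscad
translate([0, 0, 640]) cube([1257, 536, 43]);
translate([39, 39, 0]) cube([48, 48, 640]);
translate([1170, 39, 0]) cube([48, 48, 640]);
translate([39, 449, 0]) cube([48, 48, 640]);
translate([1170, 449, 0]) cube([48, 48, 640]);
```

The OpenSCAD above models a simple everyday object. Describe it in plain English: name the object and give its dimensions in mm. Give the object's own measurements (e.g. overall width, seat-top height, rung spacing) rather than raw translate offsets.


A table: top 1257 mm (x) × 536 mm (y), 43 mm thick, upper face at z = 683 mm, on four 48×48 mm square legs, each inset 39 mm from the nearest pair of top edges from z = 0 to the bottom of the top.


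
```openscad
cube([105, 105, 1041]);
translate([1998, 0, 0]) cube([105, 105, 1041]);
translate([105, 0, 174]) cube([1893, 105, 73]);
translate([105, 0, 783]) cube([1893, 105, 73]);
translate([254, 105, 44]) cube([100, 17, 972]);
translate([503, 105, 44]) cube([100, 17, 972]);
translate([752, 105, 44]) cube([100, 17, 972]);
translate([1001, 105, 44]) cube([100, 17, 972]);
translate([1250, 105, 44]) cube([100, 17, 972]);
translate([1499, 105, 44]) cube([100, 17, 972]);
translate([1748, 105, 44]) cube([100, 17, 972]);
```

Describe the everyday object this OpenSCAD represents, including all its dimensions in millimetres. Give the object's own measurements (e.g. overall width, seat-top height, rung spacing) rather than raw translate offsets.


A fence section. Two 105×105 mm posts, 1041 mm tall, stand on the floor with a clear span of 1893 mm between their inner faces. Two horizontal rails of 105×73 mm section span the gap between the posts with their undersides at z = 174 mm and z = 783 mm, flush with the posts' −y face. 7 pickets, each 100 mm wide, 17 mm thick and 972 mm tall, are fixed to the +y face of the rails with their bottoms at z = 44 mm, spaced across the span with a 149 mm gap after the −x post and between neighbouring pickets, with 150 mm left before the +x post.


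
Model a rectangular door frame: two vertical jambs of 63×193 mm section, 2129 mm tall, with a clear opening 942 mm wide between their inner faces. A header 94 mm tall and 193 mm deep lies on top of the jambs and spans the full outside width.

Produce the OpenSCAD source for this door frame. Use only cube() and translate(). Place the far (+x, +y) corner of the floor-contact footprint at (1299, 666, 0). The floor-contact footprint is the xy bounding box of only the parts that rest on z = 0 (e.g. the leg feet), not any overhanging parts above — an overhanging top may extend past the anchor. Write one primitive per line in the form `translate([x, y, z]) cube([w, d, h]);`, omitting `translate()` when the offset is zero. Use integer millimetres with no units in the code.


translate([231, 473, 0]) cube([63, 193, 2129]);
translate([1236, 473, 0]) cube([63, 193, 2129]);
translate([231, 473, 2129]) cube([1068, 193, 94]);


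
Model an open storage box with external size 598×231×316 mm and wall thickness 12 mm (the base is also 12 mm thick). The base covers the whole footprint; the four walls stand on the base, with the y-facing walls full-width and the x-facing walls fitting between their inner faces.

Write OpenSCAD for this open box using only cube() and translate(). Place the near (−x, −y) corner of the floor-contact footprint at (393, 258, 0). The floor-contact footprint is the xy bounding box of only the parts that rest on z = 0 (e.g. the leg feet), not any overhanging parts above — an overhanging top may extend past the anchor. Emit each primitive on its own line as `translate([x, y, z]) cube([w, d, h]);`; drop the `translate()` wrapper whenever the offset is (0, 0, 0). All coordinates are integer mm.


translate([393, 258, 0]) cube([598, 231, 12]);
translate([393, 258, 12]) cube([598, 12, 304]);
translate([393, 477, 12]) cube([598, 12, 304]);
translate([393, 270, 12]) cube([12, 207, 304]);
translate([979, 270, 12]) cube([12, 207, 304]);


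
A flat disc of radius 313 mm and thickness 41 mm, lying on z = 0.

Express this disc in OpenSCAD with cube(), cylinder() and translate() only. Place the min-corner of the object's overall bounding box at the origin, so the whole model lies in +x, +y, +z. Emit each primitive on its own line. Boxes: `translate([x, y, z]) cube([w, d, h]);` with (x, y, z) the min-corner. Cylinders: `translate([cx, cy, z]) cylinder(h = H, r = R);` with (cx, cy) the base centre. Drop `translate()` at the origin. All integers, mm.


translate([313, 313, 0]) cylinder(h = 41, r = 313);


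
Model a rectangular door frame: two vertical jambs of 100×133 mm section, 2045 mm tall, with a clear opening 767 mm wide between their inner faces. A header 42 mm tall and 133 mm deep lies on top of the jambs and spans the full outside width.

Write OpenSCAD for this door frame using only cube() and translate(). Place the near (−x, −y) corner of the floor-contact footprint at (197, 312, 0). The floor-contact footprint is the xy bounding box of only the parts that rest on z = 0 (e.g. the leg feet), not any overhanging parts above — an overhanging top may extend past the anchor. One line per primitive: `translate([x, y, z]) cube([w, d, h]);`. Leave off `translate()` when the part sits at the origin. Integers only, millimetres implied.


translate([197, 312, 0]) cube([100, 133, 2045]);
translate([1064, 312, 0]) cube([100, 133, 2045]);
translate([197, 312, 2045]) cube([967, 133, 42]);


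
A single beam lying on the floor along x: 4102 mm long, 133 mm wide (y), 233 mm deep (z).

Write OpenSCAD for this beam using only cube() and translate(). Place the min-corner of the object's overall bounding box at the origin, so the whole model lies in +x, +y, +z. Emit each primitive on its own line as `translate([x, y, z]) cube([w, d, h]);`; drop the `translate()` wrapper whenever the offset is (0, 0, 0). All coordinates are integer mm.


cube([4102, 133, 233]);


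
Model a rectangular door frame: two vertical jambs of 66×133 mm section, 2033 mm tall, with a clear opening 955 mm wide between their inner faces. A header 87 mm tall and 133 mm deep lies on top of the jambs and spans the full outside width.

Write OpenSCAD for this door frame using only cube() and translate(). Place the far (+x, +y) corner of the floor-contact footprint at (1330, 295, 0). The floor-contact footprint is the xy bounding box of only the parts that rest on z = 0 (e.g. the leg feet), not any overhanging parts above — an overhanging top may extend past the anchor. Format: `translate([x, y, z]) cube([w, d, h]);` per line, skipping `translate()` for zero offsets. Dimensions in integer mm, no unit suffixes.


translate([243, 162, 0]) cube([66, 133, 2033]);
translate([1264, 162, 0]) cube([66, 133, 2033]);
translate([243, 162, 2033]) cube([1087, 133, 87]);


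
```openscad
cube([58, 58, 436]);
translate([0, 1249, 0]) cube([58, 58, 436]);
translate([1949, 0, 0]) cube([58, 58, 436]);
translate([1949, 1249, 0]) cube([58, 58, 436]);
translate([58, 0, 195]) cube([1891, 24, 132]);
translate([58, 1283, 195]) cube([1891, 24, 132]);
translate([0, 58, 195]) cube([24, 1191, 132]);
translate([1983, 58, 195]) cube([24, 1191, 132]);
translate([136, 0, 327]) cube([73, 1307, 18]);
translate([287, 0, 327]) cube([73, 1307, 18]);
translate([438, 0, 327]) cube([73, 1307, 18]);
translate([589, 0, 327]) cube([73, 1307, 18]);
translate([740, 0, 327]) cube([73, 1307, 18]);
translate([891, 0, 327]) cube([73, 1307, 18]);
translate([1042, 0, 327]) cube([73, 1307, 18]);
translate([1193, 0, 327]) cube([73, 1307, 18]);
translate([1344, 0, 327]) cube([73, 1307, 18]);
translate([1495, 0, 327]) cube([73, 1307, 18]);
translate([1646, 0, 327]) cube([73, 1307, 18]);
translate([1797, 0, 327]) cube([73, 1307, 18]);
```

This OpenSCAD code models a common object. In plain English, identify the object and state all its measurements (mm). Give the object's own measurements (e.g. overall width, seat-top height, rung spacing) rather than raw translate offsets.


A bed frame 2007 mm long (x) by 1307 mm wide (y). Four 58×58 mm corner posts, 436 mm tall, at the corners of the footprint. Four rails of 24 mm thickness and 132 mm height run between adjacent posts with their undersides at z = 195 mm, their outer faces flush with the outside of the frame (the two x-running rails run between the posts' inner faces; the two y-running rails run between the posts' inner faces). 12 slats, each 73 mm wide (x) and 18 mm thick, lie across the top of the two x-running rails, running the full 1307 mm width of the frame in y; along x they sit between the end posts with a 78 mm gap after the −x posts and between neighbouring slats, leaving 79 mm before the +x posts.


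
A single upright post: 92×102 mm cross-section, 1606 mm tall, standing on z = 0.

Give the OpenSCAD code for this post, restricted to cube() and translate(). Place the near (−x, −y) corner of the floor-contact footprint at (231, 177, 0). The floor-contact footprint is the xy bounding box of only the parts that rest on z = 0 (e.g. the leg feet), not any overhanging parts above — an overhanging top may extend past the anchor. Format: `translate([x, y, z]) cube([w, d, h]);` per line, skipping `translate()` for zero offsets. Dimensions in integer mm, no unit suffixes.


translate([231, 177, 0]) cube([92, 102, 1606]);


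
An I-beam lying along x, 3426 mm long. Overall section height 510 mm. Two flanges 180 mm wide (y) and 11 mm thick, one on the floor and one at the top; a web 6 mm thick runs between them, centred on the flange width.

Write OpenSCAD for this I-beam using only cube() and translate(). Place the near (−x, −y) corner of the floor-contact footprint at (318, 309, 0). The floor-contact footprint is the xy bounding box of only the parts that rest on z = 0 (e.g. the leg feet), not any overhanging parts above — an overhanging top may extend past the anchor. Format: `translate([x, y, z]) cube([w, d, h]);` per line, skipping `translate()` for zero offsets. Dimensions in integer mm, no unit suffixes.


translate([318, 309, 0]) cube([3426, 180, 11]);
translate([318, 396, 11]) cube([3426, 6, 488]);
translate([318, 309, 499]) cube([3426, 180, 11]);


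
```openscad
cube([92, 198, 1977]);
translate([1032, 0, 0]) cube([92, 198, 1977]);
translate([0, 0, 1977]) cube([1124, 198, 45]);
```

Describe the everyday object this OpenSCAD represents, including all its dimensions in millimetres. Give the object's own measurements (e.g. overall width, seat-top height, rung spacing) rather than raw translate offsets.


A door frame. The clear opening is 940 mm wide and 1977 mm high. Two 92 mm wide jambs, 198 mm deep, stand either side of the opening from the floor to the top of the opening. A 45 mm thick head sits across the top of both jambs, spanning the full outside width of the frame.


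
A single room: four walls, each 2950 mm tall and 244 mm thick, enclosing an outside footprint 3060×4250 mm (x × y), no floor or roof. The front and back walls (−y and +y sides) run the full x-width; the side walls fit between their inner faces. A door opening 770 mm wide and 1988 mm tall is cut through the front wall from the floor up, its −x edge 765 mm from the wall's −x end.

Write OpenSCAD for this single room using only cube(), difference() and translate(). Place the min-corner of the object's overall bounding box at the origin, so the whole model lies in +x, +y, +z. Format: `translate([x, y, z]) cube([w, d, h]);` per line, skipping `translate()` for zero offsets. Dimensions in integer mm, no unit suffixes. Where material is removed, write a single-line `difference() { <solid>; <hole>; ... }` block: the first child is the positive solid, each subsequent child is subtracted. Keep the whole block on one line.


difference() { cube([3060, 244, 2950]); translate([765, 0, 0]) cube([770, 244, 1988]); }
translate([0, 4006, 0]) cube([3060, 244, 2950]);
translate([0, 244, 0]) cube([244, 3762, 2950]);
translate([2816, 244, 0]) cube([244, 3762, 2950]);


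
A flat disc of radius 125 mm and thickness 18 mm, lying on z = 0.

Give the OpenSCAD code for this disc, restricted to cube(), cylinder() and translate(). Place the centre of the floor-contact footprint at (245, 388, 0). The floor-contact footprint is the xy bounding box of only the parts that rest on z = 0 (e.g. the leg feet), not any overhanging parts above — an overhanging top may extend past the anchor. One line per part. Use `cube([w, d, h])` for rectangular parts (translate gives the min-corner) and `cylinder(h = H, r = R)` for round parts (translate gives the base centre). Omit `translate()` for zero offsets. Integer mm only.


translate([245, 388, 0]) cylinder(h = 18, r = 125);


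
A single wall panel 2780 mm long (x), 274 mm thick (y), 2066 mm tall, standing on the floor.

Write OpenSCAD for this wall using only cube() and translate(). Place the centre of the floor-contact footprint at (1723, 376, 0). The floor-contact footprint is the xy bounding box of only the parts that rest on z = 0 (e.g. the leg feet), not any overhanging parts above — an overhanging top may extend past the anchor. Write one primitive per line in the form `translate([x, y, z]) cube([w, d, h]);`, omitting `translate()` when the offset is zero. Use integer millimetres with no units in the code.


translate([333, 239, 0]) cube([2780, 274, 2066]);


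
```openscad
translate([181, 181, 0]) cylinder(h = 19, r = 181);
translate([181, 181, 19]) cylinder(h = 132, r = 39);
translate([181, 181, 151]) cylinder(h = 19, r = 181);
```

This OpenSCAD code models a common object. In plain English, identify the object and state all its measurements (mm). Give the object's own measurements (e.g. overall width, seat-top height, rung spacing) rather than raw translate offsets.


A spool: two coaxial disc flanges of radius 181 mm and thickness 19 mm, joined by a core cylinder of radius 39 mm and height 132 mm. The lower flange rests on z = 0 and the three cylinders share a vertical axis.


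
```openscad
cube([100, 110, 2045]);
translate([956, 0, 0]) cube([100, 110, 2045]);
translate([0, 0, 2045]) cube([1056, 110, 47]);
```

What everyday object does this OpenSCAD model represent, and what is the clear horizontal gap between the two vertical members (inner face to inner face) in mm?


A door frame. The clear opening width is 856 mm.

Two 2045 mm tall posts with a header on top — a door frame. The left jamb is 100 mm wide at x = 0; the right jamb starts at x = 956. The clear opening is 956 − 100 = 856 mm.


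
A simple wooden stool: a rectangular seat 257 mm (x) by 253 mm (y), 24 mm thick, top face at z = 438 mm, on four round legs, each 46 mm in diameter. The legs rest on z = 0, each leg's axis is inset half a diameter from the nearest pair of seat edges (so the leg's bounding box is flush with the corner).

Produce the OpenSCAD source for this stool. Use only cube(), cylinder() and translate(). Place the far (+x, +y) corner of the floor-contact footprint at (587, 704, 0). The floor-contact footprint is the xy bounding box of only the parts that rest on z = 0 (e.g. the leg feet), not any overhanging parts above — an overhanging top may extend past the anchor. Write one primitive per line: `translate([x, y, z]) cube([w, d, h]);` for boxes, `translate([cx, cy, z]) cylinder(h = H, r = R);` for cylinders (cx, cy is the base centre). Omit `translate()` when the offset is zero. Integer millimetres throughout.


translate([330, 451, 414]) cube([257, 253, 24]);
translate([353, 474, 0]) cylinder(h = 414, r = 23);
translate([564, 474, 0]) cylinder(h = 414, r = 23);
translate([353, 681, 0]) cylinder(h = 414, r = 23);
translate([564, 681, 0]) cylinder(h = 414, r = 23);


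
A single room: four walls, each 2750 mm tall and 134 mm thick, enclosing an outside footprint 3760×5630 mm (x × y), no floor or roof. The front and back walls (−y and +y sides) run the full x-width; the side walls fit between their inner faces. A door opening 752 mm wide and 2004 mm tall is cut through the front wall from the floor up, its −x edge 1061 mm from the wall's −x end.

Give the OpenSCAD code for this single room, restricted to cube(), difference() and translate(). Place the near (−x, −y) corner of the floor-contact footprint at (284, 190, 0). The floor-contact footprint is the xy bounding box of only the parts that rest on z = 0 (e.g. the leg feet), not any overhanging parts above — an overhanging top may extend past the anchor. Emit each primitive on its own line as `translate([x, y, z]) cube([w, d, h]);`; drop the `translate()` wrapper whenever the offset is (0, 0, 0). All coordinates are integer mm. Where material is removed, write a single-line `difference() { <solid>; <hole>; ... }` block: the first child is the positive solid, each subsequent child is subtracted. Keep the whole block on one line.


difference() { translate([284, 190, 0]) cube([3760, 134, 2750]); translate([1345, 190, 0]) cube([752, 134, 2004]); }
translate([284, 5686, 0]) cube([3760, 134, 2750]);
translate([284, 324, 0]) cube([134, 5362, 2750]);
translate([3910, 324, 0]) cube([134, 5362, 2750]);


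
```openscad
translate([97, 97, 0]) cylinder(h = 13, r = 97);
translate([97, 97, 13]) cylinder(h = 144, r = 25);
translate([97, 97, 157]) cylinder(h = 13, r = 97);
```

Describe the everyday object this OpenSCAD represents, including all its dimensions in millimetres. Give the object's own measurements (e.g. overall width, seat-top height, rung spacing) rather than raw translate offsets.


A spool: two coaxial disc flanges of radius 97 mm and thickness 13 mm, joined by a core cylinder of radius 25 mm and height 144 mm. The lower flange rests on z = 0 and the three cylinders share a vertical axis.


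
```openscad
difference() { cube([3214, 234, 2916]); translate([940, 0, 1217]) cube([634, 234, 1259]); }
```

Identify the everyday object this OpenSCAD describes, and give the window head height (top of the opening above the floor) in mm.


A wall with a window opening. The window head height is 2476 mm.

A wall with a rectangular opening subtracted — a window. Sill at z = 1217, opening 1259 mm tall, so the head is at 1217 + 1259 = 2476 mm.


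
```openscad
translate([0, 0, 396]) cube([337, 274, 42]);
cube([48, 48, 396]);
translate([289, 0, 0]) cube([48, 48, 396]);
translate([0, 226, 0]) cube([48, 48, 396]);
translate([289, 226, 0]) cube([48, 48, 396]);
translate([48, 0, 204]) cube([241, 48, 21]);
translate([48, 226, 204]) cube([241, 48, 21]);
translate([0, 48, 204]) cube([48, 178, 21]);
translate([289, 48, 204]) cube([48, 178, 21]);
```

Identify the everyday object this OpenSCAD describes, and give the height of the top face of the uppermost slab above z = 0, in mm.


A stool. The seat height is 438 mm.

A 337×274×42 slab at z = 396 on four corner posts — a stool. The seat top is 396 + 42 = 438 mm.


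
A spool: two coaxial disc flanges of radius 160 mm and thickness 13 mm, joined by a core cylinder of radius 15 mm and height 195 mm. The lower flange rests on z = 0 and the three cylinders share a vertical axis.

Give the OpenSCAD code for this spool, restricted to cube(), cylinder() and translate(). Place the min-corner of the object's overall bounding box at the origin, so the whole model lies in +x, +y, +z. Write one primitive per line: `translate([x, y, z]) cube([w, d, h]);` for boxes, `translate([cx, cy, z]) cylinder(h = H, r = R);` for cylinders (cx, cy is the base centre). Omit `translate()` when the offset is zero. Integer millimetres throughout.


translate([160, 160, 0]) cylinder(h = 13, r = 160);
translate([160, 160, 13]) cylinder(h = 195, r = 15);
translate([160, 160, 208]) cylinder(h = 13, r = 160);


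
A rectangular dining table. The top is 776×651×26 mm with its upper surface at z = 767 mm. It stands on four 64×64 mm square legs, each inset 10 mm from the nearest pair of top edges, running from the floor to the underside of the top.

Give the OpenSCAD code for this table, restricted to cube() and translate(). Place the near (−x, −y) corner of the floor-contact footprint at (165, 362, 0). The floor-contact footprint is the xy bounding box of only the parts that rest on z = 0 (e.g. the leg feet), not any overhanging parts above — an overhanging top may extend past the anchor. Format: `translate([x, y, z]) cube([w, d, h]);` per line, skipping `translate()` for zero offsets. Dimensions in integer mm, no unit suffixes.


translate([155, 352, 741]) cube([776, 651, 26]);
translate([165, 362, 0]) cube([64, 64, 741]);
translate([857, 362, 0]) cube([64, 64, 741]);
translate([165, 929, 0]) cube([64, 64, 741]);
translate([857, 929, 0]) cube([64, 64, 741]);


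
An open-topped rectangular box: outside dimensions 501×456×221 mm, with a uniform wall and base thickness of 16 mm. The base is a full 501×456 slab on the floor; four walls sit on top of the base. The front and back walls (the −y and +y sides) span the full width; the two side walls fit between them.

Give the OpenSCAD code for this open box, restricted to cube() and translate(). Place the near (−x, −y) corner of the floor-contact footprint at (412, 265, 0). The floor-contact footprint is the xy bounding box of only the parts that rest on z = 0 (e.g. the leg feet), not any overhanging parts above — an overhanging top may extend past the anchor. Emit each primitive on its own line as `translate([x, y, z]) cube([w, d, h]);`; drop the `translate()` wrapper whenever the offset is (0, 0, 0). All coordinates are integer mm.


translate([412, 265, 0]) cube([501, 456, 16]);
translate([412, 265, 16]) cube([501, 16, 205]);
translate([412, 705, 16]) cube([501, 16, 205]);
translate([412, 281, 16]) cube([16, 424, 205]);
translate([897, 281, 16]) cube([16, 424, 205]);


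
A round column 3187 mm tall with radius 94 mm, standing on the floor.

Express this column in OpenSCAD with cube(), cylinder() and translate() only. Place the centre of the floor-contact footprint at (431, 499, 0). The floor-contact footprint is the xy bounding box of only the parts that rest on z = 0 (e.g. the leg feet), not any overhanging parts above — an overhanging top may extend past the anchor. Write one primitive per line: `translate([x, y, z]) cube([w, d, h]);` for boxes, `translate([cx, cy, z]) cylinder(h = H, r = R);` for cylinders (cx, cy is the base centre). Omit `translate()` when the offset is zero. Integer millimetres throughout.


translate([431, 499, 0]) cylinder(h = 3187, r = 94);


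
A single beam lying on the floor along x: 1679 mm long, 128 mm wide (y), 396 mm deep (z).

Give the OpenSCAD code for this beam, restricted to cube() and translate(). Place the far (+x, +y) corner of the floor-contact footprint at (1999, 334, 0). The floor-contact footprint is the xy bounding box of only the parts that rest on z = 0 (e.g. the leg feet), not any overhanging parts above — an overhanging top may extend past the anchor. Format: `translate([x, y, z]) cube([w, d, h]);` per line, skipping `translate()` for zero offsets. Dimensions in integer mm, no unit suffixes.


translate([320, 206, 0]) cube([1679, 128, 396]);


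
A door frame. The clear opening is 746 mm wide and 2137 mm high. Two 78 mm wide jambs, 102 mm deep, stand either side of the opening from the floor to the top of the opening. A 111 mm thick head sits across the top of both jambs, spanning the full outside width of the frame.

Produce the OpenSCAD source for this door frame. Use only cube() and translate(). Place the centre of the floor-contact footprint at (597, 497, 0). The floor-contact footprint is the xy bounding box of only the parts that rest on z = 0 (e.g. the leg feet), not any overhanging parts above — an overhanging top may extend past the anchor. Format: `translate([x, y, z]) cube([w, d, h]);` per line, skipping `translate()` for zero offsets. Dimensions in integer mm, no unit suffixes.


translate([146, 446, 0]) cube([78, 102, 2137]);
translate([970, 446, 0]) cube([78, 102, 2137]);
translate([146, 446, 2137]) cube([902, 102, 111]);


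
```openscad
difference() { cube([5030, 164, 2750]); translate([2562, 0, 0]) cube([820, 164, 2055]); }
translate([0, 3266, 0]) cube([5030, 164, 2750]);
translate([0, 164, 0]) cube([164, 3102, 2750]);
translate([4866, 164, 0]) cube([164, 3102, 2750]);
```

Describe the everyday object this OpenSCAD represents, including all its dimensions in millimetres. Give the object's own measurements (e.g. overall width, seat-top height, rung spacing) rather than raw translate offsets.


A single room: four walls, each 2750 mm tall and 164 mm thick, enclosing an outside footprint 5030×3430 mm (x × y), no floor or roof. The front and back walls (−y and +y sides) run the full x-width; the side walls fit between their inner faces. A door opening 820 mm wide and 2055 mm tall is cut through the front wall from the floor up, its −x edge 2562 mm from the wall's −x end.


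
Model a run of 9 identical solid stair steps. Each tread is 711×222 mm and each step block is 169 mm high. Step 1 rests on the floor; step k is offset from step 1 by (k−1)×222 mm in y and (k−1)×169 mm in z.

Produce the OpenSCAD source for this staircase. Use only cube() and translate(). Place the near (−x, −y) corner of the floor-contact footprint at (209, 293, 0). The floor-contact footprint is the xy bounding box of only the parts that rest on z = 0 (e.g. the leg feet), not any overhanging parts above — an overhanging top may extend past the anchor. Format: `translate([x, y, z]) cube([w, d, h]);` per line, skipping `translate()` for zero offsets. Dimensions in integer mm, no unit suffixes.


translate([209, 293, 0]) cube([711, 222, 169]);
translate([209, 515, 169]) cube([711, 222, 169]);
translate([209, 737, 338]) cube([711, 222, 169]);
translate([209, 959, 507]) cube([711, 222, 169]);
translate([209, 1181, 676]) cube([711, 222, 169]);
translate([209, 1403, 845]) cube([711, 222, 169]);
translate([209, 1625, 1014]) cube([711, 222, 169]);
translate([209, 1847, 1183]) cube([711, 222, 169]);
translate([209, 2069, 1352]) cube([711, 222, 169]);


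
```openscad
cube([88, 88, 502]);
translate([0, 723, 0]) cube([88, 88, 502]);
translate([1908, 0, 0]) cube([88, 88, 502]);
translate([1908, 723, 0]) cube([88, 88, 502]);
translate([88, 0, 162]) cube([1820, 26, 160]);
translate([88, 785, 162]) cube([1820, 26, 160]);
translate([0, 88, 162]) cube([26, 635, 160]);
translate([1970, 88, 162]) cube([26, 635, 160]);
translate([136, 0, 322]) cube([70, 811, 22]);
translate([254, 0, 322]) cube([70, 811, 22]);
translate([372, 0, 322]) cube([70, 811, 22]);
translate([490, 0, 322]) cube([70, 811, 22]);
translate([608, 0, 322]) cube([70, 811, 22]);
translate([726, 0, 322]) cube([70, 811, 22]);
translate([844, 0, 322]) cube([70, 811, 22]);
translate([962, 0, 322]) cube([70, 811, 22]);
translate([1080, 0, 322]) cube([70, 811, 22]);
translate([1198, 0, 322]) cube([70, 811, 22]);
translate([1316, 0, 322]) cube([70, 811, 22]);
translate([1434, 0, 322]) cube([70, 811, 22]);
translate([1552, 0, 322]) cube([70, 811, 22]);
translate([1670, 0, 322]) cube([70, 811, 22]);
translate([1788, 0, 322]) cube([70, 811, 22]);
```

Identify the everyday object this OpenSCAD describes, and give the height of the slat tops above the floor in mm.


A bed frame. The slat-top height is 344 mm.

Four posts, four rails, and a row of slats — a bed frame. Slats sit on the rails at z = 162 + 160 = 322; with slat thickness 22, the top is 344 mm.
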